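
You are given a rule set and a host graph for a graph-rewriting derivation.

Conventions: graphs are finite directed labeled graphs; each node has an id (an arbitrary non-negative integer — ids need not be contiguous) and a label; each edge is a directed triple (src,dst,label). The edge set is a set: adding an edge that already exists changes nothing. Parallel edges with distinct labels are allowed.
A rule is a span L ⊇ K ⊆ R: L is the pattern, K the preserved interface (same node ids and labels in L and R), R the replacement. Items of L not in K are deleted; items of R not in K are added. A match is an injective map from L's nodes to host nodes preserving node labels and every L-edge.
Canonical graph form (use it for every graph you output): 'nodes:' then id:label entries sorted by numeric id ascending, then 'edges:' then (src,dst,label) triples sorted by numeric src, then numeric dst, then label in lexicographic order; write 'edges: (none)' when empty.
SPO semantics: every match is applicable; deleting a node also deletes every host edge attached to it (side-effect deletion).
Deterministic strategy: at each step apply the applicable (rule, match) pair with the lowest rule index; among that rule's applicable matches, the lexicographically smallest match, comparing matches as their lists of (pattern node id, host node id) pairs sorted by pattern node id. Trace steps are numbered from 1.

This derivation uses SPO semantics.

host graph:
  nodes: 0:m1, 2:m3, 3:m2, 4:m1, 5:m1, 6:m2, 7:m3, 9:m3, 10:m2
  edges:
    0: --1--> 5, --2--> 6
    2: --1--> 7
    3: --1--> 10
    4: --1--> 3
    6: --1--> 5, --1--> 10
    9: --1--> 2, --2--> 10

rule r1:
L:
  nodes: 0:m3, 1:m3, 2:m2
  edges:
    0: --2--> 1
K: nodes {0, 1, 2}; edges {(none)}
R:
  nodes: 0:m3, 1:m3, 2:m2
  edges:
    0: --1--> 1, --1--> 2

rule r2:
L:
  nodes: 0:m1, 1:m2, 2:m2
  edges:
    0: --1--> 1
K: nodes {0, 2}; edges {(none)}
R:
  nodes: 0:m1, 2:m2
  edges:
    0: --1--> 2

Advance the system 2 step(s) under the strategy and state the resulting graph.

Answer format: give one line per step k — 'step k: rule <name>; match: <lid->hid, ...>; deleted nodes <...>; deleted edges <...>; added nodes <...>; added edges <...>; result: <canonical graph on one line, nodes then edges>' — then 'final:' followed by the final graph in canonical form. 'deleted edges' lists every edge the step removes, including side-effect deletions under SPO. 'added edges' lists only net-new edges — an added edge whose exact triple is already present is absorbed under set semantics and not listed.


step 1: rule r2; match: 0->4, 1->3, 2->6; deleted nodes 3; deleted edges (3,10,1); (4,3,1); added nodes (none); added edges (4,6,1); result: nodes: 0:m1, 2:m3, 4:m1, 5:m1, 6:m2, 7:m3, 9:m3, 10:m2 edges: (0,5,1); (0,6,2); (2,7,1); (4,6,1); (6,5,1); (6,10,1); (9,2,1); (9,10,2)
step 2: rule r2; match: 0->4, 1->6, 2->10; deleted nodes 6; deleted edges (0,6,2); (4,6,1); (6,5,1); (6,10,1); added nodes (none); added edges (4,10,1); result: nodes: 0:m1, 2:m3, 4:m1, 5:m1, 7:m3, 9:m3, 10:m2 edges: (0,5,1); (2,7,1); (4,10,1); (9,2,1); (9,10,2)
final:
nodes: 0:m1, 2:m3, 4:m1, 5:m1, 7:m3, 9:m3, 10:m2
edges: (0,5,1); (2,7,1); (4,10,1); (9,2,1); (9,10,2)


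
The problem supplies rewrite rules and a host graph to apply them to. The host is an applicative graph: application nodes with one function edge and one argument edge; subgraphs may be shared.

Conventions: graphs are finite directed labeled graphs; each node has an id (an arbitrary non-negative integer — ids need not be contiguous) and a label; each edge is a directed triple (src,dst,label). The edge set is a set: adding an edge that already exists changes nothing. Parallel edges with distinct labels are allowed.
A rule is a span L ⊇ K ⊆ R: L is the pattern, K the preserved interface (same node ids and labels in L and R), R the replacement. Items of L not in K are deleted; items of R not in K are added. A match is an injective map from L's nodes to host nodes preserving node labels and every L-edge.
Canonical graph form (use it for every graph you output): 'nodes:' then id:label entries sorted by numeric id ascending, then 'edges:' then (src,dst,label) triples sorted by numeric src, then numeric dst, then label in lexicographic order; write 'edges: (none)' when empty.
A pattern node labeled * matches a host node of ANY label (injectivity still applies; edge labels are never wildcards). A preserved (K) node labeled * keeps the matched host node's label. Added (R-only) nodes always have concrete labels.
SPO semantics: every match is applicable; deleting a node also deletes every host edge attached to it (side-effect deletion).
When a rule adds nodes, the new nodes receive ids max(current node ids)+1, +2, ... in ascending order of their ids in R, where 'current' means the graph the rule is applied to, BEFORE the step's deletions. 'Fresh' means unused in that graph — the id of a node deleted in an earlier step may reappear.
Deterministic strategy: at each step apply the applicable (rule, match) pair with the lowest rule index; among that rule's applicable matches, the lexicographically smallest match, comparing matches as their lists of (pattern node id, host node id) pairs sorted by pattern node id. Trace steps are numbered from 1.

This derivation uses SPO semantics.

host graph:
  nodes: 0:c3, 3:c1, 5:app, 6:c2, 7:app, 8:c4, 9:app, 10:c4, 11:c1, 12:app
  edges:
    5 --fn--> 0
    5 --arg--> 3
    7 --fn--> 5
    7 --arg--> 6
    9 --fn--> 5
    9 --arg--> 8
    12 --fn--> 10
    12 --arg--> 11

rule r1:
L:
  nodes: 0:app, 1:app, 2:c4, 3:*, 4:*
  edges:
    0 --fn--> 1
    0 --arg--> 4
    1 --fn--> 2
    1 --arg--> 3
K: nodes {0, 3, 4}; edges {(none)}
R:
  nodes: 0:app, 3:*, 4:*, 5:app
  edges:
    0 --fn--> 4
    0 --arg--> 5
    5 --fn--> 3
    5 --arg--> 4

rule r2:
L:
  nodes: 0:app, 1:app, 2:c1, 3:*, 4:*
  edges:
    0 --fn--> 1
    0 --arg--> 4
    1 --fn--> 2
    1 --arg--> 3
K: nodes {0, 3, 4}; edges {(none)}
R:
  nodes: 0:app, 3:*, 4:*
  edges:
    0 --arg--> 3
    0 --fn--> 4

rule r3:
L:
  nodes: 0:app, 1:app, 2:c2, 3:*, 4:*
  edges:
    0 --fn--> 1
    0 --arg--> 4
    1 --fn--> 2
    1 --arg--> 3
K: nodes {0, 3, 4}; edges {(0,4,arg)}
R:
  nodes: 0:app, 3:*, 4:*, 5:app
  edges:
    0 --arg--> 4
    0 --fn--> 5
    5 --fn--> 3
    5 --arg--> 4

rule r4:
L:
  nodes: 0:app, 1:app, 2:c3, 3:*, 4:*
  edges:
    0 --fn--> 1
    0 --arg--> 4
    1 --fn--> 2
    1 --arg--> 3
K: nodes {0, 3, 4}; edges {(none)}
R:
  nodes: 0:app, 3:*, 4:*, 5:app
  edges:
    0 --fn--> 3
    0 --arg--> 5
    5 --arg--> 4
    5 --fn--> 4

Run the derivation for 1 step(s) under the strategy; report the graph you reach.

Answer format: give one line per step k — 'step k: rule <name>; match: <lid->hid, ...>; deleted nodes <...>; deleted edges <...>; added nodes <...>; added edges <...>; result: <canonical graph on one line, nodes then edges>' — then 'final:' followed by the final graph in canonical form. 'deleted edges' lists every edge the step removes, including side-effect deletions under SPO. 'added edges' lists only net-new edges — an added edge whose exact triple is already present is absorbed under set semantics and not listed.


step 1: rule r4; match: 0->7, 1->5, 2->0, 3->3, 4->6; deleted nodes 0, 5; deleted edges (5,0,fn); (5,3,arg); (7,5,fn); (7,6,arg); (9,5,fn); added nodes 13; added edges (7,3,fn); (7,13,arg); (13,6,arg); (13,6,fn); result: nodes: 3:c1, 6:c2, 7:app, 8:c4, 9:app, 10:c4, 11:c1, 12:app, 13:app edges: (7,3,fn); (7,13,arg); (9,8,arg); (12,10,fn); (12,11,arg); (13,6,arg); (13,6,fn)
final:
nodes: 3:c1, 6:c2, 7:app, 8:c4, 9:app, 10:c4, 11:c1, 12:app, 13:app
edges: (7,3,fn); (7,13,arg); (9,8,arg); (12,10,fn); (12,11,arg); (13,6,arg); (13,6,fn)


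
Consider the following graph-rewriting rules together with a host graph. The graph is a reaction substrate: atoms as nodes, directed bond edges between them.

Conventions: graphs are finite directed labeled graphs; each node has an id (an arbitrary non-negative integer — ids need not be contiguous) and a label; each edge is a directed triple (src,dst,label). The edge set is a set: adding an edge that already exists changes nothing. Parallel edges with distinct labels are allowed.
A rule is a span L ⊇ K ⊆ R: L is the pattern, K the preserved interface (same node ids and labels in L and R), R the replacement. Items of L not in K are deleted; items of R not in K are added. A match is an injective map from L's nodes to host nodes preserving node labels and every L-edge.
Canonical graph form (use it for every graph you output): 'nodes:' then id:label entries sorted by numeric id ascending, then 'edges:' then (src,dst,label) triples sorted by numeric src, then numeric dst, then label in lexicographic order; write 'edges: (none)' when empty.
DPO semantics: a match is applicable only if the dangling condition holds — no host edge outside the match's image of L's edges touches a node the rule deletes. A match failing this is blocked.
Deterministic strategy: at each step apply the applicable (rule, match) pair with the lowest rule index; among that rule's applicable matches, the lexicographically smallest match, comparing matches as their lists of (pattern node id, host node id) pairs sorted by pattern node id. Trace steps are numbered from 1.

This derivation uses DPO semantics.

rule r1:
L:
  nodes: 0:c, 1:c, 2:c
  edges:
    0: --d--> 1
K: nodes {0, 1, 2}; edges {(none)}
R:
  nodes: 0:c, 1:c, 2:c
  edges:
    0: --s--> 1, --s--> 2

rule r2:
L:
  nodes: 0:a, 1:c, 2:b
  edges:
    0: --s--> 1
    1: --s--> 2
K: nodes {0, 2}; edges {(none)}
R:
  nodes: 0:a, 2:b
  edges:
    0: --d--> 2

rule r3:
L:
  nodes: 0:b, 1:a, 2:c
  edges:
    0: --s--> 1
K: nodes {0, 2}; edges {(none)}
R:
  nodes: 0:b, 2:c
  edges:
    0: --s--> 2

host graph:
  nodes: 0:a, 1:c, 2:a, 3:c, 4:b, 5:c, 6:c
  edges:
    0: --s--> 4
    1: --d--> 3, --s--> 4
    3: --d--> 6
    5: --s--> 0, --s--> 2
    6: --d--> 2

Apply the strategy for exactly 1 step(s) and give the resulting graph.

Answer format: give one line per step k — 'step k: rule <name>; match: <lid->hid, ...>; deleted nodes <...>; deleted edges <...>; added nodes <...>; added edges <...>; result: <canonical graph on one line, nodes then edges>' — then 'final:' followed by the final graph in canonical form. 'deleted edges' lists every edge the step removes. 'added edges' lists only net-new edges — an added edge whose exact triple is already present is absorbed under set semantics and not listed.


step 1: rule r1; match: 0->1, 1->3, 2->5; deleted nodes (none); deleted edges (1,3,d); added nodes (none); added edges (1,3,s); (1,5,s); result: nodes: 0:a, 1:c, 2:a, 3:c, 4:b, 5:c, 6:c edges: (0,4,s); (1,3,s); (1,4,s); (1,5,s); (3,6,d); (5,0,s); (5,2,s); (6,2,d)
final:
nodes: 0:a, 1:c, 2:a, 3:c, 4:b, 5:c, 6:c
edges: (0,4,s); (1,3,s); (1,4,s); (1,5,s); (3,6,d); (5,0,s); (5,2,s); (6,2,d)


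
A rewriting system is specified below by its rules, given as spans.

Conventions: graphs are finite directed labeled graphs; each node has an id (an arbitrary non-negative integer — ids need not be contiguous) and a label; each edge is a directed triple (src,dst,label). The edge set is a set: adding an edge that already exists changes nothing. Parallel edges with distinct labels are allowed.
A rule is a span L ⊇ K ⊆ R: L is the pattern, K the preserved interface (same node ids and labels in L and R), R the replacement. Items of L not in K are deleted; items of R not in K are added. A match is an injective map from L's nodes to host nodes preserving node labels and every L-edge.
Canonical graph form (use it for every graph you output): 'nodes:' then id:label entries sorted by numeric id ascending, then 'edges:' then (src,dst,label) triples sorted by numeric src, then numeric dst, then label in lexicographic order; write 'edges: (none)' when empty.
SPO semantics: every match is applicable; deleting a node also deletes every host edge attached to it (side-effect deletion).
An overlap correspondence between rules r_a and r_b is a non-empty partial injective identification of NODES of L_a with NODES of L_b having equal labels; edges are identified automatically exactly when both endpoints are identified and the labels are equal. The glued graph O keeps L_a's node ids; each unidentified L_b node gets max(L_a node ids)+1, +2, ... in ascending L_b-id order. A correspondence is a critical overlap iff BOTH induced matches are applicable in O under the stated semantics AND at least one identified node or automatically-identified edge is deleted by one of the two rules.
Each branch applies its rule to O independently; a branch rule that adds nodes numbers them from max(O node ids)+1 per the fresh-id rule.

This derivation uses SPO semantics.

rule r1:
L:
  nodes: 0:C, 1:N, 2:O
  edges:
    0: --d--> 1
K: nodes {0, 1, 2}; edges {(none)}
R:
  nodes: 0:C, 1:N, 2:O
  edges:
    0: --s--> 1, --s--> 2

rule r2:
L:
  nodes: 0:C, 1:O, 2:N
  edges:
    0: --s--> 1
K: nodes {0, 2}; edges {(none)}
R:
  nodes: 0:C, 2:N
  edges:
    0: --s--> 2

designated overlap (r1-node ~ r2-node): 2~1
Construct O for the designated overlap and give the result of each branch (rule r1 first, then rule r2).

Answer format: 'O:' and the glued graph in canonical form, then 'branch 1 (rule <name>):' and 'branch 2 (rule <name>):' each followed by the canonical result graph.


O:
nodes: 0:C, 1:N, 2:O, 3:C, 4:N
edges: (0,1,d); (3,2,s)
branch 1 (rule r1):
nodes: 0:C, 1:N, 2:O, 3:C, 4:N
edges: (0,1,s); (0,2,s); (3,2,s)
branch 2 (rule r2):
nodes: 0:C, 1:N, 3:C, 4:N
edges: (0,1,d); (3,4,s)


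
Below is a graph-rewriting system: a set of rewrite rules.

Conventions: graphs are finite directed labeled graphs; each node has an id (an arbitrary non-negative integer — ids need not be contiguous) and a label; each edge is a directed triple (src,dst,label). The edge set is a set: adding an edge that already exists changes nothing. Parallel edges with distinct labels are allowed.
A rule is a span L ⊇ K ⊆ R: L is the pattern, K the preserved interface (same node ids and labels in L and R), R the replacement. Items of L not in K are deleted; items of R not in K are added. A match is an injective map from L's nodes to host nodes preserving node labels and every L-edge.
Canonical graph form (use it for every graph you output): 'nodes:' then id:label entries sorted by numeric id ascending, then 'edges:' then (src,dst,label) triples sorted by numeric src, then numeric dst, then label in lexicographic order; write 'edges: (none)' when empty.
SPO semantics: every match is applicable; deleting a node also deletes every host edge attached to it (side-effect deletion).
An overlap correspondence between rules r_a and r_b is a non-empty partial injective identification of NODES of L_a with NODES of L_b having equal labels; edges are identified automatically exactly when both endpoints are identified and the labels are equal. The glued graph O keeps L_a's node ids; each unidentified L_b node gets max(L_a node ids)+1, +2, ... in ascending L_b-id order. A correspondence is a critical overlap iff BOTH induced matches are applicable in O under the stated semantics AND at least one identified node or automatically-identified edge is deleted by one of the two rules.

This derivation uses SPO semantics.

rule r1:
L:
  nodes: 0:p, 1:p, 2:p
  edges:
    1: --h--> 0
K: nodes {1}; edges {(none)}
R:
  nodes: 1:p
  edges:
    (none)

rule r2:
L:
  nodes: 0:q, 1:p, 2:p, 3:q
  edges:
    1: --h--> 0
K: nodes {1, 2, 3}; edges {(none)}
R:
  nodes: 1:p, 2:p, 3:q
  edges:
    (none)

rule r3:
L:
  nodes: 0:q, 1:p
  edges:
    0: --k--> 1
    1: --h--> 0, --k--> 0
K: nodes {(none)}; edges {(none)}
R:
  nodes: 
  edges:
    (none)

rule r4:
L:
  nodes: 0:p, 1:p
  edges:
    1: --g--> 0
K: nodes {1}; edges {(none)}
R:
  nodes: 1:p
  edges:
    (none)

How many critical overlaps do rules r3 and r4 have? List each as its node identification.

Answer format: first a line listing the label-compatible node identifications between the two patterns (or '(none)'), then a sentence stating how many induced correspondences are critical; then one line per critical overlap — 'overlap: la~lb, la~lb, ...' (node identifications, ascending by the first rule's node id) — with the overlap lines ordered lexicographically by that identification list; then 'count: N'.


label-compatible node identifications between L(r3) and L(r4): 1~0, 1~1
2 of the induced correspondences are critical overlaps of r3 and r4.
overlap: 1~0
overlap: 1~1
count: 2


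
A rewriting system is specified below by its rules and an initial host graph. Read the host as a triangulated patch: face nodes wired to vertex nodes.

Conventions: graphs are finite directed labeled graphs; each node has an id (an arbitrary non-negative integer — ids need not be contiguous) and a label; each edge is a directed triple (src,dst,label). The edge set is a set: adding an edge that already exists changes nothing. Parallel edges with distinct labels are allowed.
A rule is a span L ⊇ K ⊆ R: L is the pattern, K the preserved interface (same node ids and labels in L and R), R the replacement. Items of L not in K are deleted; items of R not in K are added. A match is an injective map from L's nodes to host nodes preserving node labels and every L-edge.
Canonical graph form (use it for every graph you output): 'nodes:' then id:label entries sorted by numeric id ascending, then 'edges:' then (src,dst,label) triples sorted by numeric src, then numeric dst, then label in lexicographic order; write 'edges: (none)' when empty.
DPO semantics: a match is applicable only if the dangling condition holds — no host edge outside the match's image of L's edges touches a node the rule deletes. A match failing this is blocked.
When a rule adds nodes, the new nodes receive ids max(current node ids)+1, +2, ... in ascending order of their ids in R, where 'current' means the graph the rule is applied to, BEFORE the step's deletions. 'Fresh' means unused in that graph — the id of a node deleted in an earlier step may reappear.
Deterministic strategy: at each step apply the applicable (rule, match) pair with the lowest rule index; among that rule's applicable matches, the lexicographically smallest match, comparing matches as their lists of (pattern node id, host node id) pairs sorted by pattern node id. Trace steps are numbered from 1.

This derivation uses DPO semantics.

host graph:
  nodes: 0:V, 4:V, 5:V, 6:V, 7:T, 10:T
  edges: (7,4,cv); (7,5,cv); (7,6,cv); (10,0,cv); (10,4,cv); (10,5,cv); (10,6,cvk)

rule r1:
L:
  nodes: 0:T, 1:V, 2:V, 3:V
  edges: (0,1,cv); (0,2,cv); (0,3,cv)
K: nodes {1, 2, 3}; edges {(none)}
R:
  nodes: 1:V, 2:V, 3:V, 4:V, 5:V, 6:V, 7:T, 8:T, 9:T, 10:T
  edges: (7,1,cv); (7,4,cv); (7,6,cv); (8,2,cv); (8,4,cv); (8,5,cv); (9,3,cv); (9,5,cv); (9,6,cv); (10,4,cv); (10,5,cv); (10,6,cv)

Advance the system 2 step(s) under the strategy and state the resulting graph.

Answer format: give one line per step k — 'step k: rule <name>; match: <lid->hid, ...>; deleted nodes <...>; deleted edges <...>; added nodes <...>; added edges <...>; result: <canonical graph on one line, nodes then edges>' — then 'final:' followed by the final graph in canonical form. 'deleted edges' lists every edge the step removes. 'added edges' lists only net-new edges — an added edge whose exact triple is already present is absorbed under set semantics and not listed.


step 1: rule r1; match: 0->7, 1->4, 2->5, 3->6; deleted nodes 7; deleted edges (7,4,cv); (7,5,cv); (7,6,cv); added nodes 11, 12, 13, 14, 15, 16, 17; added edges (14,4,cv); (14,11,cv); (14,13,cv); (15,5,cv); (15,11,cv); (15,12,cv); (16,6,cv); (16,12,cv); (16,13,cv); (17,11,cv); (17,12,cv); (17,13,cv); result: nodes: 0:V, 4:V, 5:V, 6:V, 10:T, 11:V, 12:V, 13:V, 14:T, 15:T, 16:T, 17:T edges: (10,0,cv); (10,4,cv); (10,5,cv); (10,6,cvk); (14,4,cv); (14,11,cv); (14,13,cv); (15,5,cv); (15,11,cv); (15,12,cv); (16,6,cv); (16,12,cv); (16,13,cv); (17,11,cv); (17,12,cv); (17,13,cv)
step 2: rule r1; match: 0->14, 1->4, 2->11, 3->13; deleted nodes 14; deleted edges (14,4,cv); (14,11,cv); (14,13,cv); added nodes 18, 19, 20, 21, 22, 23, 24; added edges (21,4,cv); (21,18,cv); (21,20,cv); (22,11,cv); (22,18,cv); (22,19,cv); (23,13,cv); (23,19,cv); (23,20,cv); (24,18,cv); (24,19,cv); (24,20,cv); result: nodes: 0:V, 4:V, 5:V, 6:V, 10:T, 11:V, 12:V, 13:V, 15:T, 16:T, 17:T, 18:V, 19:V, 20:V, 21:T, 22:T, 23:T, 24:T edges: (10,0,cv); (10,4,cv); (10,5,cv); (10,6,cvk); (15,5,cv); (15,11,cv); (15,12,cv); (16,6,cv); (16,12,cv); (16,13,cv); (17,11,cv); (17,12,cv); (17,13,cv); (21,4,cv); (21,18,cv); (21,20,cv); (22,11,cv); (22,18,cv); (22,19,cv); (23,13,cv); (23,19,cv); (23,20,cv); (24,18,cv); (24,19,cv); (24,20,cv)
final:
nodes: 0:V, 4:V, 5:V, 6:V, 10:T, 11:V, 12:V, 13:V, 15:T, 16:T, 17:T, 18:V, 19:V, 20:V, 21:T, 22:T, 23:T, 24:T
edges: (10,0,cv); (10,4,cv); (10,5,cv); (10,6,cvk); (15,5,cv); (15,11,cv); (15,12,cv); (16,6,cv); (16,12,cv); (16,13,cv); (17,11,cv); (17,12,cv); (17,13,cv); (21,4,cv); (21,18,cv); (21,20,cv); (22,11,cv); (22,18,cv); (22,19,cv); (23,13,cv); (23,19,cv); (23,20,cv); (24,18,cv); (24,19,cv); (24,20,cv)


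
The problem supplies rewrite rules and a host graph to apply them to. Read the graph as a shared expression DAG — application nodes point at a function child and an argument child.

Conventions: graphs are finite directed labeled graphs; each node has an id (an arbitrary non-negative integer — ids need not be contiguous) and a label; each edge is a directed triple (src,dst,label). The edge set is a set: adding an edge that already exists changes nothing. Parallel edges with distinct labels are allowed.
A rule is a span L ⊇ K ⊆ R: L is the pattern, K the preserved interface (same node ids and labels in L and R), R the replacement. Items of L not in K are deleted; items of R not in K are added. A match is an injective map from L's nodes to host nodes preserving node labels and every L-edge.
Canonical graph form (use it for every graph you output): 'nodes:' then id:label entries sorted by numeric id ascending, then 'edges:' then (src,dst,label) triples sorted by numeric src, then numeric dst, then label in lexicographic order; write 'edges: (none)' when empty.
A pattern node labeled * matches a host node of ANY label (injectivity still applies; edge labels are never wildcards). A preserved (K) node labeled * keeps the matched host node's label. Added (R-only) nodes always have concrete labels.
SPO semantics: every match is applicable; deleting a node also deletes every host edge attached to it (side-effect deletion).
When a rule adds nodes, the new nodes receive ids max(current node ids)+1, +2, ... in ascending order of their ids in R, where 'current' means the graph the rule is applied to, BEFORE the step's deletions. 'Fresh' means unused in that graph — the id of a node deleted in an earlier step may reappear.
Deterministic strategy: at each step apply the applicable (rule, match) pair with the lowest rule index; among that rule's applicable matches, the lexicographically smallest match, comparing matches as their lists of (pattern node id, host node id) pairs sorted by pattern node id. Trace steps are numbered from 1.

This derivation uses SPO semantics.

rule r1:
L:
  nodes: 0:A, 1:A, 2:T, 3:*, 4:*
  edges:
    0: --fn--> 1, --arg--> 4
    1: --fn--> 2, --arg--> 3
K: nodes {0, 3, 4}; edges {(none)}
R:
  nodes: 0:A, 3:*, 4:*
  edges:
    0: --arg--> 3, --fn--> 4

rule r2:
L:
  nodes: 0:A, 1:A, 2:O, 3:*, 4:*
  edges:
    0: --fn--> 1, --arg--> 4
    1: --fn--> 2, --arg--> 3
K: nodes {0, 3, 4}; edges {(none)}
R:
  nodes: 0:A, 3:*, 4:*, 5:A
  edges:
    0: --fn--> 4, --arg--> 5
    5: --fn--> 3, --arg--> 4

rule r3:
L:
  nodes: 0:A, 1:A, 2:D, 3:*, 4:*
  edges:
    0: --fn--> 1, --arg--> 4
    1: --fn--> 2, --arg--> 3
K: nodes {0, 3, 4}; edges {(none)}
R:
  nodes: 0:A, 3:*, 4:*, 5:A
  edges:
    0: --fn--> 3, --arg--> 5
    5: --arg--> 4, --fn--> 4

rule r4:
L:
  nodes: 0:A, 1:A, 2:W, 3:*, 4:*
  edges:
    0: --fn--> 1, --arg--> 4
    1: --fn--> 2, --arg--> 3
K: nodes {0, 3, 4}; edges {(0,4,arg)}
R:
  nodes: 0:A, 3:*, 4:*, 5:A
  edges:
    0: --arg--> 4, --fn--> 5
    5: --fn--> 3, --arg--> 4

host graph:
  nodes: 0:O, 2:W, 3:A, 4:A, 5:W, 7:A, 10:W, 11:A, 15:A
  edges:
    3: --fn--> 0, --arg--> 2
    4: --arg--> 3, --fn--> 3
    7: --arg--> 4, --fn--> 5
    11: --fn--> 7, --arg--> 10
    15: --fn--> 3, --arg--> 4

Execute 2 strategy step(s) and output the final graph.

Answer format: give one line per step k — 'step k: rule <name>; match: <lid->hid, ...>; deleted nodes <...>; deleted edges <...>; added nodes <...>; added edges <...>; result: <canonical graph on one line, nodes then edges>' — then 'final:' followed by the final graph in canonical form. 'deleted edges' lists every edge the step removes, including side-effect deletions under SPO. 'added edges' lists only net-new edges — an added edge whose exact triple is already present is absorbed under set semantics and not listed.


step 1: rule r2; match: 0->15, 1->3, 2->0, 3->2, 4->4; deleted nodes 0, 3; deleted edges (3,0,fn); (3,2,arg); (4,3,arg); (4,3,fn); (15,3,fn); (15,4,arg); added nodes 16; added edges (15,4,fn); (15,16,arg); (16,2,fn); (16,4,arg); result: nodes: 2:W, 4:A, 5:W, 7:A, 10:W, 11:A, 15:A, 16:A edges: (7,4,arg); (7,5,fn); (11,7,fn); (11,10,arg); (15,4,fn); (15,16,arg); (16,2,fn); (16,4,arg)
step 2: rule r4; match: 0->11, 1->7, 2->5, 3->4, 4->10; deleted nodes 5, 7; deleted edges (7,4,arg); (7,5,fn); (11,7,fn); added nodes 17; added edges (11,17,fn); (17,4,fn); (17,10,arg); result: nodes: 2:W, 4:A, 10:W, 11:A, 15:A, 16:A, 17:A edges: (11,10,arg); (11,17,fn); (15,4,fn); (15,16,arg); (16,2,fn); (16,4,arg); (17,4,fn); (17,10,arg)
final:
nodes: 2:W, 4:A, 10:W, 11:A, 15:A, 16:A, 17:A
edges: (11,10,arg); (11,17,fn); (15,4,fn); (15,16,arg); (16,2,fn); (16,4,arg); (17,4,fn); (17,10,arg)


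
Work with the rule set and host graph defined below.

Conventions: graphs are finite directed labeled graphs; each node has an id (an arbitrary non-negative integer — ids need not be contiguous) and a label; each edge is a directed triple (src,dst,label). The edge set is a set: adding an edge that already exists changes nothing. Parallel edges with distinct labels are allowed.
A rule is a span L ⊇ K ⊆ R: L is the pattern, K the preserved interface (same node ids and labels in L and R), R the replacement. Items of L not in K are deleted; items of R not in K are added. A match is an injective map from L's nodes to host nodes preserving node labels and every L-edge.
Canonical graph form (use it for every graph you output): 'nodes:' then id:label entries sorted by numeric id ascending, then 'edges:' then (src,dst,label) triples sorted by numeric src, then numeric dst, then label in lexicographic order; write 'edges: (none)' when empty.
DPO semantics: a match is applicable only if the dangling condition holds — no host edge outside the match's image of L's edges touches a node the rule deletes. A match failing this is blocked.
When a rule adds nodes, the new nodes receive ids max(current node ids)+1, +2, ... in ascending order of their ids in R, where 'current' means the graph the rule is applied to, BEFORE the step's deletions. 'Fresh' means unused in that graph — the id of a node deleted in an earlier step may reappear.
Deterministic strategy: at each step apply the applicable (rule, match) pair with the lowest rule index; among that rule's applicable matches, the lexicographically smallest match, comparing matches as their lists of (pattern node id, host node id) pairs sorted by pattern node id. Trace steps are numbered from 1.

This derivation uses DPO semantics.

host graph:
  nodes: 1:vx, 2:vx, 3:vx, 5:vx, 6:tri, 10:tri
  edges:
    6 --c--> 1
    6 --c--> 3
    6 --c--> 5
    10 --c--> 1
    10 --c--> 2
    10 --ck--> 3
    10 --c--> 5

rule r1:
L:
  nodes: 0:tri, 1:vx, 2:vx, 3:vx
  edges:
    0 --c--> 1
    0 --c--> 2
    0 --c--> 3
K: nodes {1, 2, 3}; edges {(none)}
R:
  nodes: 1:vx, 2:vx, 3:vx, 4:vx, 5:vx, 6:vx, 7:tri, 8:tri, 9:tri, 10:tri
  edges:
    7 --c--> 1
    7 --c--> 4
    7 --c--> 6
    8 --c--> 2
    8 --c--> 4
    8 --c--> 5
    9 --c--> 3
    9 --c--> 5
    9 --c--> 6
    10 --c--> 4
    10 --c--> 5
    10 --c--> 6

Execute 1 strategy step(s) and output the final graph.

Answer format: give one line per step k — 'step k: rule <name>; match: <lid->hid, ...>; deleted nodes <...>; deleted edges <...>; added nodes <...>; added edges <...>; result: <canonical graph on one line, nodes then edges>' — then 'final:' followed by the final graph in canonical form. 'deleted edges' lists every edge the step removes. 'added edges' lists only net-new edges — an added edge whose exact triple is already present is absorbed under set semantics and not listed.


step 1: rule r1; match: 0->6, 1->1, 2->3, 3->5; deleted nodes 6; deleted edges (6,1,c); (6,3,c); (6,5,c); added nodes 11, 12, 13, 14, 15, 16, 17; added edges (14,1,c); (14,11,c); (14,13,c); (15,3,c); (15,11,c); (15,12,c); (16,5,c); (16,12,c); (16,13,c); (17,11,c); (17,12,c); (17,13,c); result: nodes: 1:vx, 2:vx, 3:vx, 5:vx, 10:tri, 11:vx, 12:vx, 13:vx, 14:tri, 15:tri, 16:tri, 17:tri edges: (10,1,c); (10,2,c); (10,3,ck); (10,5,c); (14,1,c); (14,11,c); (14,13,c); (15,3,c); (15,11,c); (15,12,c); (16,5,c); (16,12,c); (16,13,c); (17,11,c); (17,12,c); (17,13,c)
final:
nodes: 1:vx, 2:vx, 3:vx, 5:vx, 10:tri, 11:vx, 12:vx, 13:vx, 14:tri, 15:tri, 16:tri, 17:tri
edges: (10,1,c); (10,2,c); (10,3,ck); (10,5,c); (14,1,c); (14,11,c); (14,13,c); (15,3,c); (15,11,c); (15,12,c); (16,5,c); (16,12,c); (16,13,c); (17,11,c); (17,12,c); (17,13,c)


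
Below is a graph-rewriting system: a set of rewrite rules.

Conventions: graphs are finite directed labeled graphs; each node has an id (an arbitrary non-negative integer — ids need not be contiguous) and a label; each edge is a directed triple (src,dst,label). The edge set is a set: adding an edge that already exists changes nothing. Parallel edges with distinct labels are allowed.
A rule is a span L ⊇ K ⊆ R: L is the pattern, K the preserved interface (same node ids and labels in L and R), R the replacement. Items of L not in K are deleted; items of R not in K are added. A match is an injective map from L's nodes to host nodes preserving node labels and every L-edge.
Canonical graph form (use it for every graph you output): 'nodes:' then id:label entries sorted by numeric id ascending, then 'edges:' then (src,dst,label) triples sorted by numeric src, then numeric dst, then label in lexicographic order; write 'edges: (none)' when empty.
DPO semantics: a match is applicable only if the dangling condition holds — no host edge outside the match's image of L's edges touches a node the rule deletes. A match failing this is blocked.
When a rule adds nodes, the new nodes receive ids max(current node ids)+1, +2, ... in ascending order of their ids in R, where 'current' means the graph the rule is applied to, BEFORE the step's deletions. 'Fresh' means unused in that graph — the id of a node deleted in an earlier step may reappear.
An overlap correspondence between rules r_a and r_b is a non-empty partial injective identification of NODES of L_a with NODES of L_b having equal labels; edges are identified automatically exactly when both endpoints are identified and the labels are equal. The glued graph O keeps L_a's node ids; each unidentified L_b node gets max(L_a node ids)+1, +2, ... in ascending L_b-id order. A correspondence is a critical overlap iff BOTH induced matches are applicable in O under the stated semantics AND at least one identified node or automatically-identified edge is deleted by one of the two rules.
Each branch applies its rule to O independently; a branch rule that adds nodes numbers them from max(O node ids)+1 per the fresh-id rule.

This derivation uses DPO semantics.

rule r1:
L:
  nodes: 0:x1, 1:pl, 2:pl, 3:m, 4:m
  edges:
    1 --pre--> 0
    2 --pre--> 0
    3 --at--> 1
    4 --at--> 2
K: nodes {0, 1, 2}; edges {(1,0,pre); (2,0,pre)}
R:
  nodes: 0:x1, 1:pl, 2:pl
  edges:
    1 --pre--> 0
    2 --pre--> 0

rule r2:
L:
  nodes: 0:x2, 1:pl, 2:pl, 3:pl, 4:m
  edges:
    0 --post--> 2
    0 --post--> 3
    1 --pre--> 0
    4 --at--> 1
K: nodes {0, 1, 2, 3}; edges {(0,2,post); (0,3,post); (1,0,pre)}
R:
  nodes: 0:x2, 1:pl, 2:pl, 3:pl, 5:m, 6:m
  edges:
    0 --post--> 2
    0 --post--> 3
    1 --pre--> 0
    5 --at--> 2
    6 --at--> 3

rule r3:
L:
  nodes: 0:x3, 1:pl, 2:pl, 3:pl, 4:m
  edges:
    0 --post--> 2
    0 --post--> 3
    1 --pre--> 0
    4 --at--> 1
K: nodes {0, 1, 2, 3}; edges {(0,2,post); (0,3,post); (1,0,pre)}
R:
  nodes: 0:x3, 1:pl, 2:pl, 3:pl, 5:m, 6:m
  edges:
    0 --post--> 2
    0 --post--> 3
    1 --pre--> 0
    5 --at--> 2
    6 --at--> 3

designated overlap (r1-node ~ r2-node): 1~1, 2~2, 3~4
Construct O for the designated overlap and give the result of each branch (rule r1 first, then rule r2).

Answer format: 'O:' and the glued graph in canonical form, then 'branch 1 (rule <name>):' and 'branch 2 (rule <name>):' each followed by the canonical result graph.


O:
nodes: 0:x1, 1:pl, 2:pl, 3:m, 4:m, 5:x2, 6:pl
edges: (1,0,pre); (1,5,pre); (2,0,pre); (3,1,at); (4,2,at); (5,2,post); (5,6,post)
branch 1 (rule r1):
nodes: 0:x1, 1:pl, 2:pl, 5:x2, 6:pl
edges: (1,0,pre); (1,5,pre); (2,0,pre); (5,2,post); (5,6,post)
branch 2 (rule r2):
nodes: 0:x1, 1:pl, 2:pl, 4:m, 5:x2, 6:pl, 7:m, 8:m
edges: (1,0,pre); (1,5,pre); (2,0,pre); (4,2,at); (5,2,post); (5,6,post); (7,2,at); (8,6,at)


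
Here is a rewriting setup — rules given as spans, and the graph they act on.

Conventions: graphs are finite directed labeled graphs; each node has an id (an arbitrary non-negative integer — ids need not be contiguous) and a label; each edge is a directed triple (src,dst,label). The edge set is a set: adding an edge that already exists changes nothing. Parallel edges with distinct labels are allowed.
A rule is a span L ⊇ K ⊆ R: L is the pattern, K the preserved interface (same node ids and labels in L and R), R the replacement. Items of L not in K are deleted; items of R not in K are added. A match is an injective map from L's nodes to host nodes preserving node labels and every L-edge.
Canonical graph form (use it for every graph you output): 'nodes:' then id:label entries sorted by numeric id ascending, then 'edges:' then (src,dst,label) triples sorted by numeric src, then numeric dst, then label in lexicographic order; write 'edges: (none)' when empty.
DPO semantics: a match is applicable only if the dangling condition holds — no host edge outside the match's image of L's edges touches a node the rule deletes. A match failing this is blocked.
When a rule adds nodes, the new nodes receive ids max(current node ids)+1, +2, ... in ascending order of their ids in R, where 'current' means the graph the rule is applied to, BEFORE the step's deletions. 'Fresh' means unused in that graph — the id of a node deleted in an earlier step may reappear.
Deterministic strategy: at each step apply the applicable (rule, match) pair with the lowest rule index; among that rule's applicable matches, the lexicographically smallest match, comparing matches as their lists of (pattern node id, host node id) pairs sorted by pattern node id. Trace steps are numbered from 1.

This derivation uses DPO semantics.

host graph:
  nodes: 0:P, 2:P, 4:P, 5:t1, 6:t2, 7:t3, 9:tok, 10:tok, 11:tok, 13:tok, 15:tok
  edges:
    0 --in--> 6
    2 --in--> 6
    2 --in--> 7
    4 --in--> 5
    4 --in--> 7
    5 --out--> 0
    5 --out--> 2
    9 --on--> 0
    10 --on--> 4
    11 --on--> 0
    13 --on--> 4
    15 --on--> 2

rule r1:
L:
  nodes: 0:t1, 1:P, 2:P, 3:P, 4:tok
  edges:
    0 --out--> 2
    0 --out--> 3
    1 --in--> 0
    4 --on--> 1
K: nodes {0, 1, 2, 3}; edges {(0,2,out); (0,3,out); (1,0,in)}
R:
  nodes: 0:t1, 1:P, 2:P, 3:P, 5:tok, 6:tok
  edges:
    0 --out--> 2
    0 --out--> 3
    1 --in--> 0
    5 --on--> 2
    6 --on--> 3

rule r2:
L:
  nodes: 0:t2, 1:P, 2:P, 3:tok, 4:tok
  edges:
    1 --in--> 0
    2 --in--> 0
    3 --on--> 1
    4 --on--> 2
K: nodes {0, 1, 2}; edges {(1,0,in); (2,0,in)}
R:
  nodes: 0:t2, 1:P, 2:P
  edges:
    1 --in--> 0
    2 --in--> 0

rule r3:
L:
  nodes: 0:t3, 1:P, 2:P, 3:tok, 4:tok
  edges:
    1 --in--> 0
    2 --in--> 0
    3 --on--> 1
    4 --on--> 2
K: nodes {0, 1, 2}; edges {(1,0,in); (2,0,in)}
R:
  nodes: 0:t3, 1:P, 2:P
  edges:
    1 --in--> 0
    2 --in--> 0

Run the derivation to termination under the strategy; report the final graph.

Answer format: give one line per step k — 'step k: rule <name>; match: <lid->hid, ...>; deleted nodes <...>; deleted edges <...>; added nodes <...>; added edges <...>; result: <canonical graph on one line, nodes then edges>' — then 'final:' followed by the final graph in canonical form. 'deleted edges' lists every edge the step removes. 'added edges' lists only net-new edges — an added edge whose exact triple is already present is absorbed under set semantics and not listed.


step 1: rule r1; match: 0->5, 1->4, 2->0, 3->2, 4->10; deleted nodes 10; deleted edges (10,4,on); added nodes 16, 17; added edges (16,0,on); (17,2,on); result: nodes: 0:P, 2:P, 4:P, 5:t1, 6:t2, 7:t3, 9:tok, 11:tok, 13:tok, 15:tok, 16:tok, 17:tok edges: (0,6,in); (2,6,in); (2,7,in); (4,5,in); (4,7,in); (5,0,out); (5,2,out); (9,0,on); (11,0,on); (13,4,on); (15,2,on); (16,0,on); (17,2,on)
step 2: rule r1; match: 0->5, 1->4, 2->0, 3->2, 4->13; deleted nodes 13; deleted edges (13,4,on); added nodes 18, 19; added edges (18,0,on); (19,2,on); result: nodes: 0:P, 2:P, 4:P, 5:t1, 6:t2, 7:t3, 9:tok, 11:tok, 15:tok, 16:tok, 17:tok, 18:tok, 19:tok edges: (0,6,in); (2,6,in); (2,7,in); (4,5,in); (4,7,in); (5,0,out); (5,2,out); (9,0,on); (11,0,on); (15,2,on); (16,0,on); (17,2,on); (18,0,on); (19,2,on)
step 3: rule r2; match: 0->6, 1->0, 2->2, 3->9, 4->15; deleted nodes 9, 15; deleted edges (9,0,on); (15,2,on); added nodes (none); added edges (none); result: nodes: 0:P, 2:P, 4:P, 5:t1, 6:t2, 7:t3, 11:tok, 16:tok, 17:tok, 18:tok, 19:tok edges: (0,6,in); (2,6,in); (2,7,in); (4,5,in); (4,7,in); (5,0,out); (5,2,out); (11,0,on); (16,0,on); (17,2,on); (18,0,on); (19,2,on)
step 4: rule r2; match: 0->6, 1->0, 2->2, 3->11, 4->17; deleted nodes 11, 17; deleted edges (11,0,on); (17,2,on); added nodes (none); added edges (none); result: nodes: 0:P, 2:P, 4:P, 5:t1, 6:t2, 7:t3, 16:tok, 18:tok, 19:tok edges: (0,6,in); (2,6,in); (2,7,in); (4,5,in); (4,7,in); (5,0,out); (5,2,out); (16,0,on); (18,0,on); (19,2,on)
step 5: rule r2; match: 0->6, 1->0, 2->2, 3->16, 4->19; deleted nodes 16, 19; deleted edges (16,0,on); (19,2,on); added nodes (none); added edges (none); result: nodes: 0:P, 2:P, 4:P, 5:t1, 6:t2, 7:t3, 18:tok edges: (0,6,in); (2,6,in); (2,7,in); (4,5,in); (4,7,in); (5,0,out); (5,2,out); (18,0,on)
final:
nodes: 0:P, 2:P, 4:P, 5:t1, 6:t2, 7:t3, 18:tok
edges: (0,6,in); (2,6,in); (2,7,in); (4,5,in); (4,7,in); (5,0,out); (5,2,out); (18,0,on)


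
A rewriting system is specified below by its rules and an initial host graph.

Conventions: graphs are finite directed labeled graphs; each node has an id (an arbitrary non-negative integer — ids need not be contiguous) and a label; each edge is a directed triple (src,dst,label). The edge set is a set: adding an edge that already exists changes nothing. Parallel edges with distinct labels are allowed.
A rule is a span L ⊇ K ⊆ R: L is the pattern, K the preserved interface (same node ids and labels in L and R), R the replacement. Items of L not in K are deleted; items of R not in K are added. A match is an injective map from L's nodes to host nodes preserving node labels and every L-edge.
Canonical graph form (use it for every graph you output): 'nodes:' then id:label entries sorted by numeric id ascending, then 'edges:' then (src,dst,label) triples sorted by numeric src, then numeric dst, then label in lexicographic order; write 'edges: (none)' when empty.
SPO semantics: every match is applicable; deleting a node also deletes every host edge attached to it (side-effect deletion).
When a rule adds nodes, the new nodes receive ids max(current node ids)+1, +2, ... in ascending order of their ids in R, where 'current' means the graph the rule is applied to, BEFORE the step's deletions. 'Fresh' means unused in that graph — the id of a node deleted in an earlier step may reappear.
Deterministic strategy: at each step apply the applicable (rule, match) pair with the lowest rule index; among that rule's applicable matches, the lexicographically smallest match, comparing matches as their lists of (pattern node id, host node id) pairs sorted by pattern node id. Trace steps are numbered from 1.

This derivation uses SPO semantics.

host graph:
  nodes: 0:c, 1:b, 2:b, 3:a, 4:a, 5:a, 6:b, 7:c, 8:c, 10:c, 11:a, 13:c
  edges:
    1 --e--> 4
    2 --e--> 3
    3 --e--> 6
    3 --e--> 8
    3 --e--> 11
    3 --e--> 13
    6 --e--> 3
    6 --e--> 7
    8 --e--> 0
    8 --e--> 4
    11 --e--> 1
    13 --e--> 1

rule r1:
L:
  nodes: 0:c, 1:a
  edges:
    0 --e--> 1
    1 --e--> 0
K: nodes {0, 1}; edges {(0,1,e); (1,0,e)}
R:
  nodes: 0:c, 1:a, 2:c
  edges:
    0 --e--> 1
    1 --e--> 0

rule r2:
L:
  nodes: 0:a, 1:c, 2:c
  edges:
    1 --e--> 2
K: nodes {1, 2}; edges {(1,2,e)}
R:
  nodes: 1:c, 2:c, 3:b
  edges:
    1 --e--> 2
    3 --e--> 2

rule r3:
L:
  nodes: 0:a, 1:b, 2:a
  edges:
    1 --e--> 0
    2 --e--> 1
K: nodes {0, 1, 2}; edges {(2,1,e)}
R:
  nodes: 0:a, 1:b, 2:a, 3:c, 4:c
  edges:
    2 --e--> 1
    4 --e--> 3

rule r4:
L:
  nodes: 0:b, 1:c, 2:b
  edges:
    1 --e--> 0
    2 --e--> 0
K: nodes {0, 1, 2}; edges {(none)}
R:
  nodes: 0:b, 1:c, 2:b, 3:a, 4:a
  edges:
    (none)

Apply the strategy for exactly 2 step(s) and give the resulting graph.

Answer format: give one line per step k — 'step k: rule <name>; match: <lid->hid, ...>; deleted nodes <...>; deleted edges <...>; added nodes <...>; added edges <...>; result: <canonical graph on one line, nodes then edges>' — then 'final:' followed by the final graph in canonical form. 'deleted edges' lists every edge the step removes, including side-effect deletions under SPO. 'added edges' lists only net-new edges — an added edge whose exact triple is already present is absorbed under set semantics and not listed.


step 1: rule r2; match: 0->3, 1->8, 2->0; deleted nodes 3; deleted edges (2,3,e); (3,6,e); (3,8,e); (3,11,e); (3,13,e); (6,3,e); added nodes 14; added edges (14,0,e); result: nodes: 0:c, 1:b, 2:b, 4:a, 5:a, 6:b, 7:c, 8:c, 10:c, 11:a, 13:c, 14:b edges: (1,4,e); (6,7,e); (8,0,e); (8,4,e); (11,1,e); (13,1,e); (14,0,e)
step 2: rule r2; match: 0->4, 1->8, 2->0; deleted nodes 4; deleted edges (1,4,e); (8,4,e); added nodes 15; added edges (15,0,e); result: nodes: 0:c, 1:b, 2:b, 5:a, 6:b, 7:c, 8:c, 10:c, 11:a, 13:c, 14:b, 15:b edges: (6,7,e); (8,0,e); (11,1,e); (13,1,e); (14,0,e); (15,0,e)
final:
nodes: 0:c, 1:b, 2:b, 5:a, 6:b, 7:c, 8:c, 10:c, 11:a, 13:c, 14:b, 15:b
edges: (6,7,e); (8,0,e); (11,1,e); (13,1,e); (14,0,e); (15,0,e)
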